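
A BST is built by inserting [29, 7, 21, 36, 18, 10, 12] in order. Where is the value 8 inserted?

Starting tree (level order): [29, 7, 36, None, 21, None, None, 18, None, 10, None, None, 12]
Insertion path: 29 -> 7 -> 21 -> 18 -> 10
Result: insert 8 as left child of 10
Final tree (level order): [29, 7, 36, None, 21, None, None, 18, None, 10, None, 8, 12]


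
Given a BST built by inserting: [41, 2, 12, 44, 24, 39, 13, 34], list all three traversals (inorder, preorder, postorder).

Tree insertion order: [41, 2, 12, 44, 24, 39, 13, 34]
Tree (level-order array): [41, 2, 44, None, 12, None, None, None, 24, 13, 39, None, None, 34]
Inorder (L, root, R): [2, 12, 13, 24, 34, 39, 41, 44]
Preorder (root, L, R): [41, 2, 12, 24, 13, 39, 34, 44]
Postorder (L, R, root): [13, 34, 39, 24, 12, 2, 44, 41]


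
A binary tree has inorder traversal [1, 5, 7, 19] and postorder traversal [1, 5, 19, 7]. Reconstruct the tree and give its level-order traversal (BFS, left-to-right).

Inorder:   [1, 5, 7, 19]
Postorder: [1, 5, 19, 7]
Algorithm: postorder visits root last, so walk postorder right-to-left;
each value is the root of the current inorder slice — split it at that
value, recurse on the right subtree first, then the left.
Recursive splits:
  root=7; inorder splits into left=[1, 5], right=[19]
  root=19; inorder splits into left=[], right=[]
  root=5; inorder splits into left=[1], right=[]
  root=1; inorder splits into left=[], right=[]
Reconstructed level-order: [7, 5, 19, 1]


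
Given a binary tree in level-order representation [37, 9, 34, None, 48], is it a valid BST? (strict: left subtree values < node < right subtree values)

Level-order array: [37, 9, 34, None, 48]
Validate using subtree bounds (lo, hi): at each node, require lo < value < hi,
then recurse left with hi=value and right with lo=value.
Preorder trace (stopping at first violation):
  at node 37 with bounds (-inf, +inf): OK
  at node 9 with bounds (-inf, 37): OK
  at node 48 with bounds (9, 37): VIOLATION
Node 48 violates its bound: not (9 < 48 < 37).
Result: Not a valid BST


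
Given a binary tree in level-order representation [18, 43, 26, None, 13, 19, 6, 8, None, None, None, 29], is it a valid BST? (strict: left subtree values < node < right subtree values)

Level-order array: [18, 43, 26, None, 13, 19, 6, 8, None, None, None, 29]
Validate using subtree bounds (lo, hi): at each node, require lo < value < hi,
then recurse left with hi=value and right with lo=value.
Preorder trace (stopping at first violation):
  at node 18 with bounds (-inf, +inf): OK
  at node 43 with bounds (-inf, 18): VIOLATION
Node 43 violates its bound: not (-inf < 43 < 18).
Result: Not a valid BST


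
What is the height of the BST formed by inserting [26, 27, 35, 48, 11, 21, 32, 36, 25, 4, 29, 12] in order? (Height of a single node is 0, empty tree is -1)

Insertion order: [26, 27, 35, 48, 11, 21, 32, 36, 25, 4, 29, 12]
Tree (level-order array): [26, 11, 27, 4, 21, None, 35, None, None, 12, 25, 32, 48, None, None, None, None, 29, None, 36]
Compute height bottom-up (empty subtree = -1):
  height(4) = 1 + max(-1, -1) = 0
  height(12) = 1 + max(-1, -1) = 0
  height(25) = 1 + max(-1, -1) = 0
  height(21) = 1 + max(0, 0) = 1
  height(11) = 1 + max(0, 1) = 2
  height(29) = 1 + max(-1, -1) = 0
  height(32) = 1 + max(0, -1) = 1
  height(36) = 1 + max(-1, -1) = 0
  height(48) = 1 + max(0, -1) = 1
  height(35) = 1 + max(1, 1) = 2
  height(27) = 1 + max(-1, 2) = 3
  height(26) = 1 + max(2, 3) = 4
Height = 4


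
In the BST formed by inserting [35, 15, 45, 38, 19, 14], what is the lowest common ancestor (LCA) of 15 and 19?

Tree insertion order: [35, 15, 45, 38, 19, 14]
Tree (level-order array): [35, 15, 45, 14, 19, 38]
In a BST, the LCA of p=15, q=19 is the first node v on the
root-to-leaf path with p <= v <= q (go left if both < v, right if both > v).
Walk from root:
  at 35: both 15 and 19 < 35, go left
  at 15: 15 <= 15 <= 19, this is the LCA
LCA = 15


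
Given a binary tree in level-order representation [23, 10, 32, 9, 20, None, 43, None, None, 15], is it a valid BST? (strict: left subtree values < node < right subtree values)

Level-order array: [23, 10, 32, 9, 20, None, 43, None, None, 15]
Validate using subtree bounds (lo, hi): at each node, require lo < value < hi,
then recurse left with hi=value and right with lo=value.
Preorder trace (stopping at first violation):
  at node 23 with bounds (-inf, +inf): OK
  at node 10 with bounds (-inf, 23): OK
  at node 9 with bounds (-inf, 10): OK
  at node 20 with bounds (10, 23): OK
  at node 15 with bounds (10, 20): OK
  at node 32 with bounds (23, +inf): OK
  at node 43 with bounds (32, +inf): OK
No violation found at any node.
Result: Valid BST


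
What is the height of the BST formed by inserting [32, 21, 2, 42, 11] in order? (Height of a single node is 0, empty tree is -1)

Insertion order: [32, 21, 2, 42, 11]
Tree (level-order array): [32, 21, 42, 2, None, None, None, None, 11]
Compute height bottom-up (empty subtree = -1):
  height(11) = 1 + max(-1, -1) = 0
  height(2) = 1 + max(-1, 0) = 1
  height(21) = 1 + max(1, -1) = 2
  height(42) = 1 + max(-1, -1) = 0
  height(32) = 1 + max(2, 0) = 3
Height = 3


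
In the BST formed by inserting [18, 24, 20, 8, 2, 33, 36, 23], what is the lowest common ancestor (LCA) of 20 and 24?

Tree insertion order: [18, 24, 20, 8, 2, 33, 36, 23]
Tree (level-order array): [18, 8, 24, 2, None, 20, 33, None, None, None, 23, None, 36]
In a BST, the LCA of p=20, q=24 is the first node v on the
root-to-leaf path with p <= v <= q (go left if both < v, right if both > v).
Walk from root:
  at 18: both 20 and 24 > 18, go right
  at 24: 20 <= 24 <= 24, this is the LCA
LCA = 24


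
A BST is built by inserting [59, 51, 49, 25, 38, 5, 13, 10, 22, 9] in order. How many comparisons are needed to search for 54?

Search path for 54: 59 -> 51
Found: False
Comparisons: 2


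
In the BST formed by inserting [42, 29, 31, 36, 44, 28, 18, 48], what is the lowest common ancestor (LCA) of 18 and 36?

Tree insertion order: [42, 29, 31, 36, 44, 28, 18, 48]
Tree (level-order array): [42, 29, 44, 28, 31, None, 48, 18, None, None, 36]
In a BST, the LCA of p=18, q=36 is the first node v on the
root-to-leaf path with p <= v <= q (go left if both < v, right if both > v).
Walk from root:
  at 42: both 18 and 36 < 42, go left
  at 29: 18 <= 29 <= 36, this is the LCA
LCA = 29


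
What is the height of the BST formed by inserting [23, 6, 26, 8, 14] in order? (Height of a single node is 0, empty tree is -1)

Insertion order: [23, 6, 26, 8, 14]
Tree (level-order array): [23, 6, 26, None, 8, None, None, None, 14]
Compute height bottom-up (empty subtree = -1):
  height(14) = 1 + max(-1, -1) = 0
  height(8) = 1 + max(-1, 0) = 1
  height(6) = 1 + max(-1, 1) = 2
  height(26) = 1 + max(-1, -1) = 0
  height(23) = 1 + max(2, 0) = 3
Height = 3


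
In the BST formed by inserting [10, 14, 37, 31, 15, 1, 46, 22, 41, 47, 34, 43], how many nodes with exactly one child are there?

Tree built from: [10, 14, 37, 31, 15, 1, 46, 22, 41, 47, 34, 43]
Tree (level-order array): [10, 1, 14, None, None, None, 37, 31, 46, 15, 34, 41, 47, None, 22, None, None, None, 43]
Rule: These are nodes with exactly 1 non-null child.
Per-node child counts:
  node 10: 2 child(ren)
  node 1: 0 child(ren)
  node 14: 1 child(ren)
  node 37: 2 child(ren)
  node 31: 2 child(ren)
  node 15: 1 child(ren)
  node 22: 0 child(ren)
  node 34: 0 child(ren)
  node 46: 2 child(ren)
  node 41: 1 child(ren)
  node 43: 0 child(ren)
  node 47: 0 child(ren)
Matching nodes: [14, 15, 41]
Count of nodes with exactly one child: 3


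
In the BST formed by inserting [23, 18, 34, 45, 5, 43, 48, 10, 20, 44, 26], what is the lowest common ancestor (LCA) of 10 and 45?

Tree insertion order: [23, 18, 34, 45, 5, 43, 48, 10, 20, 44, 26]
Tree (level-order array): [23, 18, 34, 5, 20, 26, 45, None, 10, None, None, None, None, 43, 48, None, None, None, 44]
In a BST, the LCA of p=10, q=45 is the first node v on the
root-to-leaf path with p <= v <= q (go left if both < v, right if both > v).
Walk from root:
  at 23: 10 <= 23 <= 45, this is the LCA
LCA = 23


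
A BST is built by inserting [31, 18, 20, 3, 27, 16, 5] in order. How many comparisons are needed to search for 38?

Search path for 38: 31
Found: False
Comparisons: 1


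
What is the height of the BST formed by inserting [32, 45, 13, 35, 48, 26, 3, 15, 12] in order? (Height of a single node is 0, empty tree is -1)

Insertion order: [32, 45, 13, 35, 48, 26, 3, 15, 12]
Tree (level-order array): [32, 13, 45, 3, 26, 35, 48, None, 12, 15]
Compute height bottom-up (empty subtree = -1):
  height(12) = 1 + max(-1, -1) = 0
  height(3) = 1 + max(-1, 0) = 1
  height(15) = 1 + max(-1, -1) = 0
  height(26) = 1 + max(0, -1) = 1
  height(13) = 1 + max(1, 1) = 2
  height(35) = 1 + max(-1, -1) = 0
  height(48) = 1 + max(-1, -1) = 0
  height(45) = 1 + max(0, 0) = 1
  height(32) = 1 + max(2, 1) = 3
Height = 3


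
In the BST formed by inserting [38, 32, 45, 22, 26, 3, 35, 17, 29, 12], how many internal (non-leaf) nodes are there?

Tree built from: [38, 32, 45, 22, 26, 3, 35, 17, 29, 12]
Tree (level-order array): [38, 32, 45, 22, 35, None, None, 3, 26, None, None, None, 17, None, 29, 12]
Rule: An internal node has at least one child.
Per-node child counts:
  node 38: 2 child(ren)
  node 32: 2 child(ren)
  node 22: 2 child(ren)
  node 3: 1 child(ren)
  node 17: 1 child(ren)
  node 12: 0 child(ren)
  node 26: 1 child(ren)
  node 29: 0 child(ren)
  node 35: 0 child(ren)
  node 45: 0 child(ren)
Matching nodes: [38, 32, 22, 3, 17, 26]
Count of internal (non-leaf) nodes: 6


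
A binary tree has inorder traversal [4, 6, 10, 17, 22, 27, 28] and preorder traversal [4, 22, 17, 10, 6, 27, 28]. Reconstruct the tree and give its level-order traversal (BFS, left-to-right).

Inorder:  [4, 6, 10, 17, 22, 27, 28]
Preorder: [4, 22, 17, 10, 6, 27, 28]
Algorithm: preorder visits root first, so consume preorder in order;
for each root, split the current inorder slice at that value into
left-subtree inorder and right-subtree inorder, then recurse.
Recursive splits:
  root=4; inorder splits into left=[], right=[6, 10, 17, 22, 27, 28]
  root=22; inorder splits into left=[6, 10, 17], right=[27, 28]
  root=17; inorder splits into left=[6, 10], right=[]
  root=10; inorder splits into left=[6], right=[]
  root=6; inorder splits into left=[], right=[]
  root=27; inorder splits into left=[], right=[28]
  root=28; inorder splits into left=[], right=[]
Reconstructed level-order: [4, 22, 17, 27, 10, 28, 6]


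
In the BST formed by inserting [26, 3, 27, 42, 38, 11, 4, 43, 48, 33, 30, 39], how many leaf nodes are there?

Tree built from: [26, 3, 27, 42, 38, 11, 4, 43, 48, 33, 30, 39]
Tree (level-order array): [26, 3, 27, None, 11, None, 42, 4, None, 38, 43, None, None, 33, 39, None, 48, 30]
Rule: A leaf has 0 children.
Per-node child counts:
  node 26: 2 child(ren)
  node 3: 1 child(ren)
  node 11: 1 child(ren)
  node 4: 0 child(ren)
  node 27: 1 child(ren)
  node 42: 2 child(ren)
  node 38: 2 child(ren)
  node 33: 1 child(ren)
  node 30: 0 child(ren)
  node 39: 0 child(ren)
  node 43: 1 child(ren)
  node 48: 0 child(ren)
Matching nodes: [4, 30, 39, 48]
Count of leaf nodes: 4


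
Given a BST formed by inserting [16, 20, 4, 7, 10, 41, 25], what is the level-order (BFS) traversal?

Tree insertion order: [16, 20, 4, 7, 10, 41, 25]
Tree (level-order array): [16, 4, 20, None, 7, None, 41, None, 10, 25]
BFS from the root, enqueuing left then right child of each popped node:
  queue [16] -> pop 16, enqueue [4, 20], visited so far: [16]
  queue [4, 20] -> pop 4, enqueue [7], visited so far: [16, 4]
  queue [20, 7] -> pop 20, enqueue [41], visited so far: [16, 4, 20]
  queue [7, 41] -> pop 7, enqueue [10], visited so far: [16, 4, 20, 7]
  queue [41, 10] -> pop 41, enqueue [25], visited so far: [16, 4, 20, 7, 41]
  queue [10, 25] -> pop 10, enqueue [none], visited so far: [16, 4, 20, 7, 41, 10]
  queue [25] -> pop 25, enqueue [none], visited so far: [16, 4, 20, 7, 41, 10, 25]
Result: [16, 4, 20, 7, 41, 10, 25]


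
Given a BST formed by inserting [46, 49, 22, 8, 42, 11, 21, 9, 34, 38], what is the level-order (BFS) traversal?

Tree insertion order: [46, 49, 22, 8, 42, 11, 21, 9, 34, 38]
Tree (level-order array): [46, 22, 49, 8, 42, None, None, None, 11, 34, None, 9, 21, None, 38]
BFS from the root, enqueuing left then right child of each popped node:
  queue [46] -> pop 46, enqueue [22, 49], visited so far: [46]
  queue [22, 49] -> pop 22, enqueue [8, 42], visited so far: [46, 22]
  queue [49, 8, 42] -> pop 49, enqueue [none], visited so far: [46, 22, 49]
  queue [8, 42] -> pop 8, enqueue [11], visited so far: [46, 22, 49, 8]
  queue [42, 11] -> pop 42, enqueue [34], visited so far: [46, 22, 49, 8, 42]
  queue [11, 34] -> pop 11, enqueue [9, 21], visited so far: [46, 22, 49, 8, 42, 11]
  queue [34, 9, 21] -> pop 34, enqueue [38], visited so far: [46, 22, 49, 8, 42, 11, 34]
  queue [9, 21, 38] -> pop 9, enqueue [none], visited so far: [46, 22, 49, 8, 42, 11, 34, 9]
  queue [21, 38] -> pop 21, enqueue [none], visited so far: [46, 22, 49, 8, 42, 11, 34, 9, 21]
  queue [38] -> pop 38, enqueue [none], visited so far: [46, 22, 49, 8, 42, 11, 34, 9, 21, 38]
Result: [46, 22, 49, 8, 42, 11, 34, 9, 21, 38]


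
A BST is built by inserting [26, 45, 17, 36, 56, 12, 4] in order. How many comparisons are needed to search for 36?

Search path for 36: 26 -> 45 -> 36
Found: True
Comparisons: 3


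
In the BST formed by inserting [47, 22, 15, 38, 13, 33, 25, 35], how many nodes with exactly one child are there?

Tree built from: [47, 22, 15, 38, 13, 33, 25, 35]
Tree (level-order array): [47, 22, None, 15, 38, 13, None, 33, None, None, None, 25, 35]
Rule: These are nodes with exactly 1 non-null child.
Per-node child counts:
  node 47: 1 child(ren)
  node 22: 2 child(ren)
  node 15: 1 child(ren)
  node 13: 0 child(ren)
  node 38: 1 child(ren)
  node 33: 2 child(ren)
  node 25: 0 child(ren)
  node 35: 0 child(ren)
Matching nodes: [47, 15, 38]
Count of nodes with exactly one child: 3


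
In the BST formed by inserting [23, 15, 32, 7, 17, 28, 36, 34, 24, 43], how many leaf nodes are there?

Tree built from: [23, 15, 32, 7, 17, 28, 36, 34, 24, 43]
Tree (level-order array): [23, 15, 32, 7, 17, 28, 36, None, None, None, None, 24, None, 34, 43]
Rule: A leaf has 0 children.
Per-node child counts:
  node 23: 2 child(ren)
  node 15: 2 child(ren)
  node 7: 0 child(ren)
  node 17: 0 child(ren)
  node 32: 2 child(ren)
  node 28: 1 child(ren)
  node 24: 0 child(ren)
  node 36: 2 child(ren)
  node 34: 0 child(ren)
  node 43: 0 child(ren)
Matching nodes: [7, 17, 24, 34, 43]
Count of leaf nodes: 5


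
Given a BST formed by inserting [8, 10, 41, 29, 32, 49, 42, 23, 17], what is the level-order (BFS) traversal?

Tree insertion order: [8, 10, 41, 29, 32, 49, 42, 23, 17]
Tree (level-order array): [8, None, 10, None, 41, 29, 49, 23, 32, 42, None, 17]
BFS from the root, enqueuing left then right child of each popped node:
  queue [8] -> pop 8, enqueue [10], visited so far: [8]
  queue [10] -> pop 10, enqueue [41], visited so far: [8, 10]
  queue [41] -> pop 41, enqueue [29, 49], visited so far: [8, 10, 41]
  queue [29, 49] -> pop 29, enqueue [23, 32], visited so far: [8, 10, 41, 29]
  queue [49, 23, 32] -> pop 49, enqueue [42], visited so far: [8, 10, 41, 29, 49]
  queue [23, 32, 42] -> pop 23, enqueue [17], visited so far: [8, 10, 41, 29, 49, 23]
  queue [32, 42, 17] -> pop 32, enqueue [none], visited so far: [8, 10, 41, 29, 49, 23, 32]
  queue [42, 17] -> pop 42, enqueue [none], visited so far: [8, 10, 41, 29, 49, 23, 32, 42]
  queue [17] -> pop 17, enqueue [none], visited so far: [8, 10, 41, 29, 49, 23, 32, 42, 17]
Result: [8, 10, 41, 29, 49, 23, 32, 42, 17]


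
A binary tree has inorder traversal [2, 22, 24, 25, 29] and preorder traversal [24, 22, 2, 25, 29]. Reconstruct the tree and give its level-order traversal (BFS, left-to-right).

Inorder:  [2, 22, 24, 25, 29]
Preorder: [24, 22, 2, 25, 29]
Algorithm: preorder visits root first, so consume preorder in order;
for each root, split the current inorder slice at that value into
left-subtree inorder and right-subtree inorder, then recurse.
Recursive splits:
  root=24; inorder splits into left=[2, 22], right=[25, 29]
  root=22; inorder splits into left=[2], right=[]
  root=2; inorder splits into left=[], right=[]
  root=25; inorder splits into left=[], right=[29]
  root=29; inorder splits into left=[], right=[]
Reconstructed level-order: [24, 22, 25, 2, 29]


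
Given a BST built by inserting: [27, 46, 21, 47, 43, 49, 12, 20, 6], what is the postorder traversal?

Tree insertion order: [27, 46, 21, 47, 43, 49, 12, 20, 6]
Tree (level-order array): [27, 21, 46, 12, None, 43, 47, 6, 20, None, None, None, 49]
Postorder traversal: [6, 20, 12, 21, 43, 49, 47, 46, 27]


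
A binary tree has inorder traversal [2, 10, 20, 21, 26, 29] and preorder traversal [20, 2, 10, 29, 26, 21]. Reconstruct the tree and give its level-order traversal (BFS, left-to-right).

Inorder:  [2, 10, 20, 21, 26, 29]
Preorder: [20, 2, 10, 29, 26, 21]
Algorithm: preorder visits root first, so consume preorder in order;
for each root, split the current inorder slice at that value into
left-subtree inorder and right-subtree inorder, then recurse.
Recursive splits:
  root=20; inorder splits into left=[2, 10], right=[21, 26, 29]
  root=2; inorder splits into left=[], right=[10]
  root=10; inorder splits into left=[], right=[]
  root=29; inorder splits into left=[21, 26], right=[]
  root=26; inorder splits into left=[21], right=[]
  root=21; inorder splits into left=[], right=[]
Reconstructed level-order: [20, 2, 29, 10, 26, 21]


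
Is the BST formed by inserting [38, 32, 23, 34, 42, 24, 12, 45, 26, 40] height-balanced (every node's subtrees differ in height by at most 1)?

Tree (level-order array): [38, 32, 42, 23, 34, 40, 45, 12, 24, None, None, None, None, None, None, None, None, None, 26]
Definition: a tree is height-balanced if, at every node, |h(left) - h(right)| <= 1 (empty subtree has height -1).
Bottom-up per-node check:
  node 12: h_left=-1, h_right=-1, diff=0 [OK], height=0
  node 26: h_left=-1, h_right=-1, diff=0 [OK], height=0
  node 24: h_left=-1, h_right=0, diff=1 [OK], height=1
  node 23: h_left=0, h_right=1, diff=1 [OK], height=2
  node 34: h_left=-1, h_right=-1, diff=0 [OK], height=0
  node 32: h_left=2, h_right=0, diff=2 [FAIL (|2-0|=2 > 1)], height=3
  node 40: h_left=-1, h_right=-1, diff=0 [OK], height=0
  node 45: h_left=-1, h_right=-1, diff=0 [OK], height=0
  node 42: h_left=0, h_right=0, diff=0 [OK], height=1
  node 38: h_left=3, h_right=1, diff=2 [FAIL (|3-1|=2 > 1)], height=4
Node 32 violates the condition: |2 - 0| = 2 > 1.
Result: Not balanced


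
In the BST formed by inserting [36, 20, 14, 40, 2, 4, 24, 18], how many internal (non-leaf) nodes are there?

Tree built from: [36, 20, 14, 40, 2, 4, 24, 18]
Tree (level-order array): [36, 20, 40, 14, 24, None, None, 2, 18, None, None, None, 4]
Rule: An internal node has at least one child.
Per-node child counts:
  node 36: 2 child(ren)
  node 20: 2 child(ren)
  node 14: 2 child(ren)
  node 2: 1 child(ren)
  node 4: 0 child(ren)
  node 18: 0 child(ren)
  node 24: 0 child(ren)
  node 40: 0 child(ren)
Matching nodes: [36, 20, 14, 2]
Count of internal (non-leaf) nodes: 4


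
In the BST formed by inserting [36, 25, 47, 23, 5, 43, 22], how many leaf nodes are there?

Tree built from: [36, 25, 47, 23, 5, 43, 22]
Tree (level-order array): [36, 25, 47, 23, None, 43, None, 5, None, None, None, None, 22]
Rule: A leaf has 0 children.
Per-node child counts:
  node 36: 2 child(ren)
  node 25: 1 child(ren)
  node 23: 1 child(ren)
  node 5: 1 child(ren)
  node 22: 0 child(ren)
  node 47: 1 child(ren)
  node 43: 0 child(ren)
Matching nodes: [22, 43]
Count of leaf nodes: 2


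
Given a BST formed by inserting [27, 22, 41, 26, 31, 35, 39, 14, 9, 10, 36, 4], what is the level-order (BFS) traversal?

Tree insertion order: [27, 22, 41, 26, 31, 35, 39, 14, 9, 10, 36, 4]
Tree (level-order array): [27, 22, 41, 14, 26, 31, None, 9, None, None, None, None, 35, 4, 10, None, 39, None, None, None, None, 36]
BFS from the root, enqueuing left then right child of each popped node:
  queue [27] -> pop 27, enqueue [22, 41], visited so far: [27]
  queue [22, 41] -> pop 22, enqueue [14, 26], visited so far: [27, 22]
  queue [41, 14, 26] -> pop 41, enqueue [31], visited so far: [27, 22, 41]
  queue [14, 26, 31] -> pop 14, enqueue [9], visited so far: [27, 22, 41, 14]
  queue [26, 31, 9] -> pop 26, enqueue [none], visited so far: [27, 22, 41, 14, 26]
  queue [31, 9] -> pop 31, enqueue [35], visited so far: [27, 22, 41, 14, 26, 31]
  queue [9, 35] -> pop 9, enqueue [4, 10], visited so far: [27, 22, 41, 14, 26, 31, 9]
  queue [35, 4, 10] -> pop 35, enqueue [39], visited so far: [27, 22, 41, 14, 26, 31, 9, 35]
  queue [4, 10, 39] -> pop 4, enqueue [none], visited so far: [27, 22, 41, 14, 26, 31, 9, 35, 4]
  queue [10, 39] -> pop 10, enqueue [none], visited so far: [27, 22, 41, 14, 26, 31, 9, 35, 4, 10]
  queue [39] -> pop 39, enqueue [36], visited so far: [27, 22, 41, 14, 26, 31, 9, 35, 4, 10, 39]
  queue [36] -> pop 36, enqueue [none], visited so far: [27, 22, 41, 14, 26, 31, 9, 35, 4, 10, 39, 36]
Result: [27, 22, 41, 14, 26, 31, 9, 35, 4, 10, 39, 36]


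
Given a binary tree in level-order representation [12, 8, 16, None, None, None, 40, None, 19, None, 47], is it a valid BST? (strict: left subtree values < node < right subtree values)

Level-order array: [12, 8, 16, None, None, None, 40, None, 19, None, 47]
Validate using subtree bounds (lo, hi): at each node, require lo < value < hi,
then recurse left with hi=value and right with lo=value.
Preorder trace (stopping at first violation):
  at node 12 with bounds (-inf, +inf): OK
  at node 8 with bounds (-inf, 12): OK
  at node 16 with bounds (12, +inf): OK
  at node 40 with bounds (16, +inf): OK
  at node 19 with bounds (40, +inf): VIOLATION
Node 19 violates its bound: not (40 < 19 < +inf).
Result: Not a valid BST


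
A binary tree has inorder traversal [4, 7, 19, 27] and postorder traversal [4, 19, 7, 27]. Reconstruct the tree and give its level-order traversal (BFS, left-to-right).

Inorder:   [4, 7, 19, 27]
Postorder: [4, 19, 7, 27]
Algorithm: postorder visits root last, so walk postorder right-to-left;
each value is the root of the current inorder slice — split it at that
value, recurse on the right subtree first, then the left.
Recursive splits:
  root=27; inorder splits into left=[4, 7, 19], right=[]
  root=7; inorder splits into left=[4], right=[19]
  root=19; inorder splits into left=[], right=[]
  root=4; inorder splits into left=[], right=[]
Reconstructed level-order: [27, 7, 4, 19]


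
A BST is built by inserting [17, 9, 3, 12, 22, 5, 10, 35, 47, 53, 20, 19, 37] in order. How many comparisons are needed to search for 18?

Search path for 18: 17 -> 22 -> 20 -> 19
Found: False
Comparisons: 4


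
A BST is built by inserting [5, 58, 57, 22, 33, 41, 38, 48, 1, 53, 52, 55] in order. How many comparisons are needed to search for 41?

Search path for 41: 5 -> 58 -> 57 -> 22 -> 33 -> 41
Found: True
Comparisons: 6


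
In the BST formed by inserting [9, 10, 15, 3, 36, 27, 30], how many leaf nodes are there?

Tree built from: [9, 10, 15, 3, 36, 27, 30]
Tree (level-order array): [9, 3, 10, None, None, None, 15, None, 36, 27, None, None, 30]
Rule: A leaf has 0 children.
Per-node child counts:
  node 9: 2 child(ren)
  node 3: 0 child(ren)
  node 10: 1 child(ren)
  node 15: 1 child(ren)
  node 36: 1 child(ren)
  node 27: 1 child(ren)
  node 30: 0 child(ren)
Matching nodes: [3, 30]
Count of leaf nodes: 2


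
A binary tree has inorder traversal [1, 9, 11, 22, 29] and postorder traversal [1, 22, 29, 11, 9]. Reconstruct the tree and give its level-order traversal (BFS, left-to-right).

Inorder:   [1, 9, 11, 22, 29]
Postorder: [1, 22, 29, 11, 9]
Algorithm: postorder visits root last, so walk postorder right-to-left;
each value is the root of the current inorder slice — split it at that
value, recurse on the right subtree first, then the left.
Recursive splits:
  root=9; inorder splits into left=[1], right=[11, 22, 29]
  root=11; inorder splits into left=[], right=[22, 29]
  root=29; inorder splits into left=[22], right=[]
  root=22; inorder splits into left=[], right=[]
  root=1; inorder splits into left=[], right=[]
Reconstructed level-order: [9, 1, 11, 29, 22]


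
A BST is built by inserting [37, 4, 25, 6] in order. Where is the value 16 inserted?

Starting tree (level order): [37, 4, None, None, 25, 6]
Insertion path: 37 -> 4 -> 25 -> 6
Result: insert 16 as right child of 6
Final tree (level order): [37, 4, None, None, 25, 6, None, None, 16]


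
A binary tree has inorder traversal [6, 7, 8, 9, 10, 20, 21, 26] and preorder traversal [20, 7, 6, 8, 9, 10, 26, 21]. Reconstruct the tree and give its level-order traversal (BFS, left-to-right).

Inorder:  [6, 7, 8, 9, 10, 20, 21, 26]
Preorder: [20, 7, 6, 8, 9, 10, 26, 21]
Algorithm: preorder visits root first, so consume preorder in order;
for each root, split the current inorder slice at that value into
left-subtree inorder and right-subtree inorder, then recurse.
Recursive splits:
  root=20; inorder splits into left=[6, 7, 8, 9, 10], right=[21, 26]
  root=7; inorder splits into left=[6], right=[8, 9, 10]
  root=6; inorder splits into left=[], right=[]
  root=8; inorder splits into left=[], right=[9, 10]
  root=9; inorder splits into left=[], right=[10]
  root=10; inorder splits into left=[], right=[]
  root=26; inorder splits into left=[21], right=[]
  root=21; inorder splits into left=[], right=[]
Reconstructed level-order: [20, 7, 26, 6, 8, 21, 9, 10]


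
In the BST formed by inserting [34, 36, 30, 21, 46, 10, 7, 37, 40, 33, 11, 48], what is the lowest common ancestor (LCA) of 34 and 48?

Tree insertion order: [34, 36, 30, 21, 46, 10, 7, 37, 40, 33, 11, 48]
Tree (level-order array): [34, 30, 36, 21, 33, None, 46, 10, None, None, None, 37, 48, 7, 11, None, 40]
In a BST, the LCA of p=34, q=48 is the first node v on the
root-to-leaf path with p <= v <= q (go left if both < v, right if both > v).
Walk from root:
  at 34: 34 <= 34 <= 48, this is the LCA
LCA = 34


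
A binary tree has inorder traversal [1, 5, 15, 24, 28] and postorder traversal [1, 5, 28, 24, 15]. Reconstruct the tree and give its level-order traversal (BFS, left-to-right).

Inorder:   [1, 5, 15, 24, 28]
Postorder: [1, 5, 28, 24, 15]
Algorithm: postorder visits root last, so walk postorder right-to-left;
each value is the root of the current inorder slice — split it at that
value, recurse on the right subtree first, then the left.
Recursive splits:
  root=15; inorder splits into left=[1, 5], right=[24, 28]
  root=24; inorder splits into left=[], right=[28]
  root=28; inorder splits into left=[], right=[]
  root=5; inorder splits into left=[1], right=[]
  root=1; inorder splits into left=[], right=[]
Reconstructed level-order: [15, 5, 24, 1, 28]


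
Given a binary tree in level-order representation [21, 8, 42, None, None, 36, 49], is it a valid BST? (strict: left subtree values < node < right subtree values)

Level-order array: [21, 8, 42, None, None, 36, 49]
Validate using subtree bounds (lo, hi): at each node, require lo < value < hi,
then recurse left with hi=value and right with lo=value.
Preorder trace (stopping at first violation):
  at node 21 with bounds (-inf, +inf): OK
  at node 8 with bounds (-inf, 21): OK
  at node 42 with bounds (21, +inf): OK
  at node 36 with bounds (21, 42): OK
  at node 49 with bounds (42, +inf): OK
No violation found at any node.
Result: Valid BST


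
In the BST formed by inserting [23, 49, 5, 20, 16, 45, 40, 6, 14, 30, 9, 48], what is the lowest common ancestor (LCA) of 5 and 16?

Tree insertion order: [23, 49, 5, 20, 16, 45, 40, 6, 14, 30, 9, 48]
Tree (level-order array): [23, 5, 49, None, 20, 45, None, 16, None, 40, 48, 6, None, 30, None, None, None, None, 14, None, None, 9]
In a BST, the LCA of p=5, q=16 is the first node v on the
root-to-leaf path with p <= v <= q (go left if both < v, right if both > v).
Walk from root:
  at 23: both 5 and 16 < 23, go left
  at 5: 5 <= 5 <= 16, this is the LCA
LCA = 5


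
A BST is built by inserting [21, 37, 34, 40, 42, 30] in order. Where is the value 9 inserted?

Starting tree (level order): [21, None, 37, 34, 40, 30, None, None, 42]
Insertion path: 21
Result: insert 9 as left child of 21
Final tree (level order): [21, 9, 37, None, None, 34, 40, 30, None, None, 42]


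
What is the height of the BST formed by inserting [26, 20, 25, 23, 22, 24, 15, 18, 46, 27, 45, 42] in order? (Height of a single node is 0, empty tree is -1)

Insertion order: [26, 20, 25, 23, 22, 24, 15, 18, 46, 27, 45, 42]
Tree (level-order array): [26, 20, 46, 15, 25, 27, None, None, 18, 23, None, None, 45, None, None, 22, 24, 42]
Compute height bottom-up (empty subtree = -1):
  height(18) = 1 + max(-1, -1) = 0
  height(15) = 1 + max(-1, 0) = 1
  height(22) = 1 + max(-1, -1) = 0
  height(24) = 1 + max(-1, -1) = 0
  height(23) = 1 + max(0, 0) = 1
  height(25) = 1 + max(1, -1) = 2
  height(20) = 1 + max(1, 2) = 3
  height(42) = 1 + max(-1, -1) = 0
  height(45) = 1 + max(0, -1) = 1
  height(27) = 1 + max(-1, 1) = 2
  height(46) = 1 + max(2, -1) = 3
  height(26) = 1 + max(3, 3) = 4
Height = 4


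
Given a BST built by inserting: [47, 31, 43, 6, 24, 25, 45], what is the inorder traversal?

Tree insertion order: [47, 31, 43, 6, 24, 25, 45]
Tree (level-order array): [47, 31, None, 6, 43, None, 24, None, 45, None, 25]
Inorder traversal: [6, 24, 25, 31, 43, 45, 47]


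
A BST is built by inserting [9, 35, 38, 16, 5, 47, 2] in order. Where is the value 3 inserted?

Starting tree (level order): [9, 5, 35, 2, None, 16, 38, None, None, None, None, None, 47]
Insertion path: 9 -> 5 -> 2
Result: insert 3 as right child of 2
Final tree (level order): [9, 5, 35, 2, None, 16, 38, None, 3, None, None, None, 47]


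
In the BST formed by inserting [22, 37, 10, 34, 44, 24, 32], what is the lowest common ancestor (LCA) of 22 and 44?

Tree insertion order: [22, 37, 10, 34, 44, 24, 32]
Tree (level-order array): [22, 10, 37, None, None, 34, 44, 24, None, None, None, None, 32]
In a BST, the LCA of p=22, q=44 is the first node v on the
root-to-leaf path with p <= v <= q (go left if both < v, right if both > v).
Walk from root:
  at 22: 22 <= 22 <= 44, this is the LCA
LCA = 22


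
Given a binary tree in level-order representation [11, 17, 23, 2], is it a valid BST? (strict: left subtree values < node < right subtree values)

Level-order array: [11, 17, 23, 2]
Validate using subtree bounds (lo, hi): at each node, require lo < value < hi,
then recurse left with hi=value and right with lo=value.
Preorder trace (stopping at first violation):
  at node 11 with bounds (-inf, +inf): OK
  at node 17 with bounds (-inf, 11): VIOLATION
Node 17 violates its bound: not (-inf < 17 < 11).
Result: Not a valid BST


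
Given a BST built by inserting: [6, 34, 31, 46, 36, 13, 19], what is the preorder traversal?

Tree insertion order: [6, 34, 31, 46, 36, 13, 19]
Tree (level-order array): [6, None, 34, 31, 46, 13, None, 36, None, None, 19]
Preorder traversal: [6, 34, 31, 13, 19, 46, 36]


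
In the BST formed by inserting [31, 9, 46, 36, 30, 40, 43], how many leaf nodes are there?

Tree built from: [31, 9, 46, 36, 30, 40, 43]
Tree (level-order array): [31, 9, 46, None, 30, 36, None, None, None, None, 40, None, 43]
Rule: A leaf has 0 children.
Per-node child counts:
  node 31: 2 child(ren)
  node 9: 1 child(ren)
  node 30: 0 child(ren)
  node 46: 1 child(ren)
  node 36: 1 child(ren)
  node 40: 1 child(ren)
  node 43: 0 child(ren)
Matching nodes: [30, 43]
Count of leaf nodes: 2


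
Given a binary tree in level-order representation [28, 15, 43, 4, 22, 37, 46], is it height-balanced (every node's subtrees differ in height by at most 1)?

Tree (level-order array): [28, 15, 43, 4, 22, 37, 46]
Definition: a tree is height-balanced if, at every node, |h(left) - h(right)| <= 1 (empty subtree has height -1).
Bottom-up per-node check:
  node 4: h_left=-1, h_right=-1, diff=0 [OK], height=0
  node 22: h_left=-1, h_right=-1, diff=0 [OK], height=0
  node 15: h_left=0, h_right=0, diff=0 [OK], height=1
  node 37: h_left=-1, h_right=-1, diff=0 [OK], height=0
  node 46: h_left=-1, h_right=-1, diff=0 [OK], height=0
  node 43: h_left=0, h_right=0, diff=0 [OK], height=1
  node 28: h_left=1, h_right=1, diff=0 [OK], height=2
All nodes satisfy the balance condition.
Result: Balanced


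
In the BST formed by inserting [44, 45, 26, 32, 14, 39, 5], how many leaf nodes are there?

Tree built from: [44, 45, 26, 32, 14, 39, 5]
Tree (level-order array): [44, 26, 45, 14, 32, None, None, 5, None, None, 39]
Rule: A leaf has 0 children.
Per-node child counts:
  node 44: 2 child(ren)
  node 26: 2 child(ren)
  node 14: 1 child(ren)
  node 5: 0 child(ren)
  node 32: 1 child(ren)
  node 39: 0 child(ren)
  node 45: 0 child(ren)
Matching nodes: [5, 39, 45]
Count of leaf nodes: 3


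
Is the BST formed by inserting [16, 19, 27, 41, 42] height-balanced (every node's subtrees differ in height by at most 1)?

Tree (level-order array): [16, None, 19, None, 27, None, 41, None, 42]
Definition: a tree is height-balanced if, at every node, |h(left) - h(right)| <= 1 (empty subtree has height -1).
Bottom-up per-node check:
  node 42: h_left=-1, h_right=-1, diff=0 [OK], height=0
  node 41: h_left=-1, h_right=0, diff=1 [OK], height=1
  node 27: h_left=-1, h_right=1, diff=2 [FAIL (|-1-1|=2 > 1)], height=2
  node 19: h_left=-1, h_right=2, diff=3 [FAIL (|-1-2|=3 > 1)], height=3
  node 16: h_left=-1, h_right=3, diff=4 [FAIL (|-1-3|=4 > 1)], height=4
Node 27 violates the condition: |-1 - 1| = 2 > 1.
Result: Not balanced


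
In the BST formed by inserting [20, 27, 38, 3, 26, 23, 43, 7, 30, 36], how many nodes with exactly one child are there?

Tree built from: [20, 27, 38, 3, 26, 23, 43, 7, 30, 36]
Tree (level-order array): [20, 3, 27, None, 7, 26, 38, None, None, 23, None, 30, 43, None, None, None, 36]
Rule: These are nodes with exactly 1 non-null child.
Per-node child counts:
  node 20: 2 child(ren)
  node 3: 1 child(ren)
  node 7: 0 child(ren)
  node 27: 2 child(ren)
  node 26: 1 child(ren)
  node 23: 0 child(ren)
  node 38: 2 child(ren)
  node 30: 1 child(ren)
  node 36: 0 child(ren)
  node 43: 0 child(ren)
Matching nodes: [3, 26, 30]
Count of nodes with exactly one child: 3


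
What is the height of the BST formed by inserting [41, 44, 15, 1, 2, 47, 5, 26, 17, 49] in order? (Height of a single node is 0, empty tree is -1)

Insertion order: [41, 44, 15, 1, 2, 47, 5, 26, 17, 49]
Tree (level-order array): [41, 15, 44, 1, 26, None, 47, None, 2, 17, None, None, 49, None, 5]
Compute height bottom-up (empty subtree = -1):
  height(5) = 1 + max(-1, -1) = 0
  height(2) = 1 + max(-1, 0) = 1
  height(1) = 1 + max(-1, 1) = 2
  height(17) = 1 + max(-1, -1) = 0
  height(26) = 1 + max(0, -1) = 1
  height(15) = 1 + max(2, 1) = 3
  height(49) = 1 + max(-1, -1) = 0
  height(47) = 1 + max(-1, 0) = 1
  height(44) = 1 + max(-1, 1) = 2
  height(41) = 1 + max(3, 2) = 4
Height = 4


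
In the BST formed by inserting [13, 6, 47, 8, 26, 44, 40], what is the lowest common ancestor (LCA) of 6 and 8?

Tree insertion order: [13, 6, 47, 8, 26, 44, 40]
Tree (level-order array): [13, 6, 47, None, 8, 26, None, None, None, None, 44, 40]
In a BST, the LCA of p=6, q=8 is the first node v on the
root-to-leaf path with p <= v <= q (go left if both < v, right if both > v).
Walk from root:
  at 13: both 6 and 8 < 13, go left
  at 6: 6 <= 6 <= 8, this is the LCA
LCA = 6


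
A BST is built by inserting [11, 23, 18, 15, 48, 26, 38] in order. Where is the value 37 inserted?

Starting tree (level order): [11, None, 23, 18, 48, 15, None, 26, None, None, None, None, 38]
Insertion path: 11 -> 23 -> 48 -> 26 -> 38
Result: insert 37 as left child of 38
Final tree (level order): [11, None, 23, 18, 48, 15, None, 26, None, None, None, None, 38, 37]


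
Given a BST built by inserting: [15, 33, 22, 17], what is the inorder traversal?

Tree insertion order: [15, 33, 22, 17]
Tree (level-order array): [15, None, 33, 22, None, 17]
Inorder traversal: [15, 17, 22, 33]


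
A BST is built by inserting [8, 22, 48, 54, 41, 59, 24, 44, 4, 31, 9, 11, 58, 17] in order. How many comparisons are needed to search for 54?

Search path for 54: 8 -> 22 -> 48 -> 54
Found: True
Comparisons: 4


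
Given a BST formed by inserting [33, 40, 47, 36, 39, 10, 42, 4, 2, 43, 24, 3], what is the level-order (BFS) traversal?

Tree insertion order: [33, 40, 47, 36, 39, 10, 42, 4, 2, 43, 24, 3]
Tree (level-order array): [33, 10, 40, 4, 24, 36, 47, 2, None, None, None, None, 39, 42, None, None, 3, None, None, None, 43]
BFS from the root, enqueuing left then right child of each popped node:
  queue [33] -> pop 33, enqueue [10, 40], visited so far: [33]
  queue [10, 40] -> pop 10, enqueue [4, 24], visited so far: [33, 10]
  queue [40, 4, 24] -> pop 40, enqueue [36, 47], visited so far: [33, 10, 40]
  queue [4, 24, 36, 47] -> pop 4, enqueue [2], visited so far: [33, 10, 40, 4]
  queue [24, 36, 47, 2] -> pop 24, enqueue [none], visited so far: [33, 10, 40, 4, 24]
  queue [36, 47, 2] -> pop 36, enqueue [39], visited so far: [33, 10, 40, 4, 24, 36]
  queue [47, 2, 39] -> pop 47, enqueue [42], visited so far: [33, 10, 40, 4, 24, 36, 47]
  queue [2, 39, 42] -> pop 2, enqueue [3], visited so far: [33, 10, 40, 4, 24, 36, 47, 2]
  queue [39, 42, 3] -> pop 39, enqueue [none], visited so far: [33, 10, 40, 4, 24, 36, 47, 2, 39]
  queue [42, 3] -> pop 42, enqueue [43], visited so far: [33, 10, 40, 4, 24, 36, 47, 2, 39, 42]
  queue [3, 43] -> pop 3, enqueue [none], visited so far: [33, 10, 40, 4, 24, 36, 47, 2, 39, 42, 3]
  queue [43] -> pop 43, enqueue [none], visited so far: [33, 10, 40, 4, 24, 36, 47, 2, 39, 42, 3, 43]
Result: [33, 10, 40, 4, 24, 36, 47, 2, 39, 42, 3, 43]


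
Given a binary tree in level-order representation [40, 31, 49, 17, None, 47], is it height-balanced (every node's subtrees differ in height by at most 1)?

Tree (level-order array): [40, 31, 49, 17, None, 47]
Definition: a tree is height-balanced if, at every node, |h(left) - h(right)| <= 1 (empty subtree has height -1).
Bottom-up per-node check:
  node 17: h_left=-1, h_right=-1, diff=0 [OK], height=0
  node 31: h_left=0, h_right=-1, diff=1 [OK], height=1
  node 47: h_left=-1, h_right=-1, diff=0 [OK], height=0
  node 49: h_left=0, h_right=-1, diff=1 [OK], height=1
  node 40: h_left=1, h_right=1, diff=0 [OK], height=2
All nodes satisfy the balance condition.
Result: Balanced


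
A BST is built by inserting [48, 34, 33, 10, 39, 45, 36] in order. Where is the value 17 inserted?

Starting tree (level order): [48, 34, None, 33, 39, 10, None, 36, 45]
Insertion path: 48 -> 34 -> 33 -> 10
Result: insert 17 as right child of 10
Final tree (level order): [48, 34, None, 33, 39, 10, None, 36, 45, None, 17]


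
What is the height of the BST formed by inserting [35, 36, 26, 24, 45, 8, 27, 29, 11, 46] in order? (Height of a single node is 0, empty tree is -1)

Insertion order: [35, 36, 26, 24, 45, 8, 27, 29, 11, 46]
Tree (level-order array): [35, 26, 36, 24, 27, None, 45, 8, None, None, 29, None, 46, None, 11]
Compute height bottom-up (empty subtree = -1):
  height(11) = 1 + max(-1, -1) = 0
  height(8) = 1 + max(-1, 0) = 1
  height(24) = 1 + max(1, -1) = 2
  height(29) = 1 + max(-1, -1) = 0
  height(27) = 1 + max(-1, 0) = 1
  height(26) = 1 + max(2, 1) = 3
  height(46) = 1 + max(-1, -1) = 0
  height(45) = 1 + max(-1, 0) = 1
  height(36) = 1 + max(-1, 1) = 2
  height(35) = 1 + max(3, 2) = 4
Height = 4


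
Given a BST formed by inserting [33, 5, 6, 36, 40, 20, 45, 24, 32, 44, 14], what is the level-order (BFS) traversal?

Tree insertion order: [33, 5, 6, 36, 40, 20, 45, 24, 32, 44, 14]
Tree (level-order array): [33, 5, 36, None, 6, None, 40, None, 20, None, 45, 14, 24, 44, None, None, None, None, 32]
BFS from the root, enqueuing left then right child of each popped node:
  queue [33] -> pop 33, enqueue [5, 36], visited so far: [33]
  queue [5, 36] -> pop 5, enqueue [6], visited so far: [33, 5]
  queue [36, 6] -> pop 36, enqueue [40], visited so far: [33, 5, 36]
  queue [6, 40] -> pop 6, enqueue [20], visited so far: [33, 5, 36, 6]
  queue [40, 20] -> pop 40, enqueue [45], visited so far: [33, 5, 36, 6, 40]
  queue [20, 45] -> pop 20, enqueue [14, 24], visited so far: [33, 5, 36, 6, 40, 20]
  queue [45, 14, 24] -> pop 45, enqueue [44], visited so far: [33, 5, 36, 6, 40, 20, 45]
  queue [14, 24, 44] -> pop 14, enqueue [none], visited so far: [33, 5, 36, 6, 40, 20, 45, 14]
  queue [24, 44] -> pop 24, enqueue [32], visited so far: [33, 5, 36, 6, 40, 20, 45, 14, 24]
  queue [44, 32] -> pop 44, enqueue [none], visited so far: [33, 5, 36, 6, 40, 20, 45, 14, 24, 44]
  queue [32] -> pop 32, enqueue [none], visited so far: [33, 5, 36, 6, 40, 20, 45, 14, 24, 44, 32]
Result: [33, 5, 36, 6, 40, 20, 45, 14, 24, 44, 32]
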